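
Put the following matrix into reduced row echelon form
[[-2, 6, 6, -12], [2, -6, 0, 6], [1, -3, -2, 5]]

Multiply ρ1 by -1/2.
  [ 1  -3  -3  6 ]
  [ 2  -6   0  6 ]
  [ 1  -3  -2  5 ]
Subtract 2 times ρ1 from ρ2.
  [ 1  -3  -3   6 ]
  [ 0   0   6  -6 ]
  [ 1  -3  -2   5 ]
Subtract ρ1 from ρ3.
  [ 1  -3  -3   6 ]
  [ 0   0   6  -6 ]
  [ 0   0   1  -1 ]
Multiply ρ2 by 1/6.
  [ 1  -3  -3   6 ]
  [ 0   0   1  -1 ]
  [ 0   0   1  -1 ]
Subtract ρ2 from ρ3.
  [ 1  -3  -3   6 ]
  [ 0   0   1  -1 ]
  [ 0   0   0   0 ]
Add 3 times ρ2 to ρ1.
  [ 1  -3  0   3 ]
  [ 0   0  1  -1 ]
  [ 0   0  0   0 ]

[[1, -3, 0, 3], [0, 0, 1, -1], [0, 0, 0, 0]]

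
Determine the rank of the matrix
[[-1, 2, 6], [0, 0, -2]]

r1 -> -1·r1
r2 -> -1/2·r2
r1 -> r1 + 6·r2
The reduced form has 2 nonzero rows.

rank = 2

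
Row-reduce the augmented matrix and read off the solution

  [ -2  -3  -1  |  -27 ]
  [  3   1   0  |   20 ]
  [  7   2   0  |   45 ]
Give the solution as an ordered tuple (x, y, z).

Multiply ρ1 by -1/2.
  [ 1  3/2  1/2  |  27/2 ]
  [ 3    1    0  |    20 ]
  [ 7    2    0  |    45 ]
Subtract 3 times ρ1 from ρ2.
  [ 1   3/2   1/2  |   27/2 ]
  [ 0  -7/2  -3/2  |  -41/2 ]
  [ 7     2     0  |     45 ]
Subtract 7 times ρ1 from ρ3.
  [ 1    3/2   1/2  |   27/2 ]
  [ 0   -7/2  -3/2  |  -41/2 ]
  [ 0  -17/2  -7/2  |  -99/2 ]
Multiply ρ2 by -2/7.
  [ 1    3/2   1/2  |   27/2 ]
  [ 0      1   3/7  |   41/7 ]
  [ 0  -17/2  -7/2  |  -99/2 ]
Add 17/2 times ρ2 to ρ3.
  [ 1  3/2  1/2  |  27/2 ]
  [ 0    1  3/7  |  41/7 ]
  [ 0    0  1/7  |   2/7 ]
Multiply ρ3 by 7.
  [ 1  3/2  1/2  |  27/2 ]
  [ 0    1  3/7  |  41/7 ]
  [ 0    0    1  |     2 ]
Subtract 3/7 times ρ3 from ρ2.
  [ 1  3/2  1/2  |  27/2 ]
  [ 0    1    0  |     5 ]
  [ 0    0    1  |     2 ]
Subtract 1/2 times ρ3 from ρ1.
  [ 1  3/2  0  |  25/2 ]
  [ 0    1  0  |     5 ]
  [ 0    0  1  |     2 ]
Subtract 3/2 times ρ2 from ρ1.
  [ 1  0  0  |  5 ]
  [ 0  1  0  |  5 ]
  [ 0  0  1  |  2 ]
Reading off the last column: x = 5, y = 5, z = 2.

(5, 5, 2)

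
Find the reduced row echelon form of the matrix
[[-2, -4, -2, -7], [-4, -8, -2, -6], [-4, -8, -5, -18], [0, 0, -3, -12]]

Multiply ρ1 by -1/2.
  [  1   2   1  7/2 ]
  [ -4  -8  -2   -6 ]
  [ -4  -8  -5  -18 ]
  [  0   0  -3  -12 ]
Add 4 times ρ1 to ρ2.
  [  1   2   1  7/2 ]
  [  0   0   2    8 ]
  [ -4  -8  -5  -18 ]
  [  0   0  -3  -12 ]
Add 4 times ρ1 to ρ3.
  [ 1  2   1  7/2 ]
  [ 0  0   2    8 ]
  [ 0  0  -1   -4 ]
  [ 0  0  -3  -12 ]
Multiply ρ2 by 1/2.
  [ 1  2   1  7/2 ]
  [ 0  0   1    4 ]
  [ 0  0  -1   -4 ]
  [ 0  0  -3  -12 ]
Add ρ2 to ρ3.
  [ 1  2   1  7/2 ]
  [ 0  0   1    4 ]
  [ 0  0   0    0 ]
  [ 0  0  -3  -12 ]
Add 3 times ρ2 to ρ4.
  [ 1  2  1  7/2 ]
  [ 0  0  1    4 ]
  [ 0  0  0    0 ]
  [ 0  0  0    0 ]
Subtract ρ2 from ρ1.
  [ 1  2  0  -1/2 ]
  [ 0  0  1     4 ]
  [ 0  0  0     0 ]
  [ 0  0  0     0 ]

[[1, 2, 0, -1/2], [0, 0, 1, 4], [0, 0, 0, 0], [0, 0, 0, 0]]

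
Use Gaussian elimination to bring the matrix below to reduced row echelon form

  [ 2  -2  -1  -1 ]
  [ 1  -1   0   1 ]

Multiply R1 by 1/2.
  [ 1  -1  -1/2  -1/2 ]
  [ 1  -1     0     1 ]
Subtract R1 from R2.
  [ 1  -1  -1/2  -1/2 ]
  [ 0   0   1/2   3/2 ]
Multiply R2 by 2.
  [ 1  -1  -1/2  -1/2 ]
  [ 0   0     1     3 ]
Add 1/2 times R2 to R1.
  [ 1  -1  0  1 ]
  [ 0   0  1  3 ]

[[1, -1, 0, 1], [0, 0, 1, 3]]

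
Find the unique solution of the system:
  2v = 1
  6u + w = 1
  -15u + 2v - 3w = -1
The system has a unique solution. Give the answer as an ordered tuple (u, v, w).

(1/3, 1/2, -1)

Form the augmented matrix and row-reduce:
  [   0  2   0  |   1 ]
  [   6  0   1  |   1 ]
  [ -15  2  -3  |  -1 ]
R1 ↔ R2
  [   6  0   1  |   1 ]
  [   0  2   0  |   1 ]
  [ -15  2  -3  |  -1 ]
R1 → 1/6·R1
  [   1  0  1/6  |  1/6 ]
  [   0  2    0  |    1 ]
  [ -15  2   -3  |   -1 ]
R3 → R3 + 15·R1
  [ 1  0   1/6  |  1/6 ]
  [ 0  2     0  |    1 ]
  [ 0  2  -1/2  |  3/2 ]
R2 → 1/2·R2
  [ 1  0   1/6  |  1/6 ]
  [ 0  1     0  |  1/2 ]
  [ 0  2  -1/2  |  3/2 ]
R3 → R3 − 2·R2
  [ 1  0   1/6  |  1/6 ]
  [ 0  1     0  |  1/2 ]
  [ 0  0  -1/2  |  1/2 ]
R3 → -2·R3
  [ 1  0  1/6  |  1/6 ]
  [ 0  1    0  |  1/2 ]
  [ 0  0    1  |   -1 ]
R1 → R1 − 1/6·R3
  [ 1  0  0  |  1/3 ]
  [ 0  1  0  |  1/2 ]
  [ 0  0  1  |   -1 ]
Reading off the last column: u = 1/3, v = 1/2, w = -1.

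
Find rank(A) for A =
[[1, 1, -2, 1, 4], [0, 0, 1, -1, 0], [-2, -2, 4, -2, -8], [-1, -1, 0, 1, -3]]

r3 := r3 + 2·r1
r4 := r4 + r1
r4 := r4 + 2·r2
r3 <-> r4
r1 := r1 − 4·r3
r1 := r1 + 2·r2
The reduced form has 3 nonzero rows.

rank = 3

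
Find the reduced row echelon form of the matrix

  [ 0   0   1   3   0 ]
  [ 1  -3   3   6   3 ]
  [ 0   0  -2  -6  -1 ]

[[1, -3, 0, -3, 0], [0, 0, 1, 3, 0], [0, 0, 0, 0, 1]]

Swap R1 and R2.
  [ 1  -3   3   6   3 ]
  [ 0   0   1   3   0 ]
  [ 0   0  -2  -6  -1 ]
Add 2 times R2 to R3.
  [ 1  -3  3  6   3 ]
  [ 0   0  1  3   0 ]
  [ 0   0  0  0  -1 ]
Multiply R3 by -1.
  [ 1  -3  3  6  3 ]
  [ 0   0  1  3  0 ]
  [ 0   0  0  0  1 ]
Subtract 3 times R3 from R1.
  [ 1  -3  3  6  0 ]
  [ 0   0  1  3  0 ]
  [ 0   0  0  0  1 ]
Subtract 3 times R2 from R1.
  [ 1  -3  0  -3  0 ]
  [ 0   0  1   3  0 ]
  [ 0   0  0   0  1 ]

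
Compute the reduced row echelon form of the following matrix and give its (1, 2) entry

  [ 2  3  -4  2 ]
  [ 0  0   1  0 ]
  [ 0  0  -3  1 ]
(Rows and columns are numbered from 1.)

R1 ← 1/2·R1
  [ 1  3/2  -2  1 ]
  [ 0    0   1  0 ]
  [ 0    0  -3  1 ]
R3 ← R3 + 3·R2
  [ 1  3/2  -2  1 ]
  [ 0    0   1  0 ]
  [ 0    0   0  1 ]
R1 ← R1 − R3
  [ 1  3/2  -2  0 ]
  [ 0    0   1  0 ]
  [ 0    0   0  1 ]
R1 ← R1 + 2·R2
  [ 1  3/2  0  0 ]
  [ 0    0  1  0 ]
  [ 0    0  0  1 ]

3/2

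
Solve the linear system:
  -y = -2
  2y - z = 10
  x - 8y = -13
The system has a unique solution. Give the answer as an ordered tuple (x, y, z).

(3, 2, -6)

Form the augmented matrix and row-reduce:
  [ 0  -1   0  |   -2 ]
  [ 0   2  -1  |   10 ]
  [ 1  -8   0  |  -13 ]
R1 <=> R3
  [ 1  -8   0  |  -13 ]
  [ 0   2  -1  |   10 ]
  [ 0  -1   0  |   -2 ]
R2 := 1/2·R2
  [ 1  -8     0  |  -13 ]
  [ 0   1  -1/2  |    5 ]
  [ 0  -1     0  |   -2 ]
R3 := R3 + R2
  [ 1  -8     0  |  -13 ]
  [ 0   1  -1/2  |    5 ]
  [ 0   0  -1/2  |    3 ]
R3 := -2·R3
  [ 1  -8     0  |  -13 ]
  [ 0   1  -1/2  |    5 ]
  [ 0   0     1  |   -6 ]
R2 := R2 + 1/2·R3
  [ 1  -8  0  |  -13 ]
  [ 0   1  0  |    2 ]
  [ 0   0  1  |   -6 ]
R1 := R1 + 8·R2
  [ 1  0  0  |   3 ]
  [ 0  1  0  |   2 ]
  [ 0  0  1  |  -6 ]
Reading off the last column: x = 3, y = 2, z = -6.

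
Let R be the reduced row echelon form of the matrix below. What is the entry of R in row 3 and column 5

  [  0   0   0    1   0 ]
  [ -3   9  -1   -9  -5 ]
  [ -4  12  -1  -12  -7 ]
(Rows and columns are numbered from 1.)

0

R1 <-> R2
  [ -3   9  -1   -9  -5 ]
  [  0   0   0    1   0 ]
  [ -4  12  -1  -12  -7 ]
R1 := -1/3·R1
  [  1  -3  1/3    3  5/3 ]
  [  0   0    0    1    0 ]
  [ -4  12   -1  -12   -7 ]
R3 := R3 + 4·R1
  [ 1  -3  1/3  3   5/3 ]
  [ 0   0    0  1     0 ]
  [ 0   0  1/3  0  -1/3 ]
R2 <-> R3
  [ 1  -3  1/3  3   5/3 ]
  [ 0   0  1/3  0  -1/3 ]
  [ 0   0    0  1     0 ]
R2 := 3·R2
  [ 1  -3  1/3  3  5/3 ]
  [ 0   0    1  0   -1 ]
  [ 0   0    0  1    0 ]
R1 := R1 − 3·R3
  [ 1  -3  1/3  0  5/3 ]
  [ 0   0    1  0   -1 ]
  [ 0   0    0  1    0 ]
R1 := R1 − 1/3·R2
  [ 1  -3  0  0   2 ]
  [ 0   0  1  0  -1 ]
  [ 0   0  0  1   0 ]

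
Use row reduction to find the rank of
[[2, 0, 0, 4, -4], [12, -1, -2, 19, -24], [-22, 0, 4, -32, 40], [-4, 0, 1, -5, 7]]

rank = 3

R1 ← 1/2·R1
  [   1   0   0    2   -2 ]
  [  12  -1  -2   19  -24 ]
  [ -22   0   4  -32   40 ]
  [  -4   0   1   -5    7 ]
R2 ← R2 − 12·R1
  [   1   0   0    2  -2 ]
  [   0  -1  -2   -5   0 ]
  [ -22   0   4  -32  40 ]
  [  -4   0   1   -5   7 ]
R3 ← R3 + 22·R1
  [  1   0   0   2  -2 ]
  [  0  -1  -2  -5   0 ]
  [  0   0   4  12  -4 ]
  [ -4   0   1  -5   7 ]
R4 ← R4 + 4·R1
  [ 1   0   0   2  -2 ]
  [ 0  -1  -2  -5   0 ]
  [ 0   0   4  12  -4 ]
  [ 0   0   1   3  -1 ]
R2 ← -1·R2
  [ 1  0  0   2  -2 ]
  [ 0  1  2   5   0 ]
  [ 0  0  4  12  -4 ]
  [ 0  0  1   3  -1 ]
R3 ← 1/4·R3
  [ 1  0  0  2  -2 ]
  [ 0  1  2  5   0 ]
  [ 0  0  1  3  -1 ]
  [ 0  0  1  3  -1 ]
R4 ← R4 − R3
  [ 1  0  0  2  -2 ]
  [ 0  1  2  5   0 ]
  [ 0  0  1  3  -1 ]
  [ 0  0  0  0   0 ]
R2 ← R2 − 2·R3
  [ 1  0  0   2  -2 ]
  [ 0  1  0  -1   2 ]
  [ 0  0  1   3  -1 ]
  [ 0  0  0   0   0 ]
The reduced form has 3 nonzero rows.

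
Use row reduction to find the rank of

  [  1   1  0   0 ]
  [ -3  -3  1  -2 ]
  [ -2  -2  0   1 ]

R2 → R2 + 3·R1
  [  1   1  0   0 ]
  [  0   0  1  -2 ]
  [ -2  -2  0   1 ]
R3 → R3 + 2·R1
  [ 1  1  0   0 ]
  [ 0  0  1  -2 ]
  [ 0  0  0   1 ]
R2 → R2 + 2·R3
  [ 1  1  0  0 ]
  [ 0  0  1  0 ]
  [ 0  0  0  1 ]
The reduced form has 3 nonzero rows.

rank = 3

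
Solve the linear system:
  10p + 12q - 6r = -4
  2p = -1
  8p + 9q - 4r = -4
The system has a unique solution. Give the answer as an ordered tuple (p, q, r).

(-1/2, -2/3, -3/2)

Form the augmented matrix and row-reduce:
  [ 10  12  -6  |  -4 ]
  [  2   0   0  |  -1 ]
  [  8   9  -4  |  -4 ]
Multiply R1 by 1/10.
Subtract 2 times R1 from R2.
Subtract 8 times R1 from R3.
Multiply R2 by -5/12.
Add 3/5 times R2 to R3.
Multiply R3 by 2.
Add 1/2 times R3 to R2.
Add 3/5 times R3 to R1.
Subtract 6/5 times R2 from R1.
Reading off the last column: p = -1/2, q = -2/3, r = -3/2.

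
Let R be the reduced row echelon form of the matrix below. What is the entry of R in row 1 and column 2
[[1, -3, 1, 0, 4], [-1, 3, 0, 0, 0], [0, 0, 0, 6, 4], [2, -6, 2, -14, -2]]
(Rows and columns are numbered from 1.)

-3

r2 := r2 + r1
r4 := r4 − 2·r1
r3 := 1/6·r3
r4 := r4 + 14·r3
r4 := -3/2·r4
r3 := r3 − 2/3·r4
r2 := r2 − 4·r4
r1 := r1 − 4·r4
r1 := r1 − r2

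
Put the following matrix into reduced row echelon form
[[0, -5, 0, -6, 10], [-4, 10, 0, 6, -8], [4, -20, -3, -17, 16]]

ρ1 ↔ ρ2
  [ -4   10   0    6  -8 ]
  [  0   -5   0   -6  10 ]
  [  4  -20  -3  -17  16 ]
ρ1 := -1/4·ρ1
  [ 1  -5/2   0  -3/2   2 ]
  [ 0    -5   0    -6  10 ]
  [ 4   -20  -3   -17  16 ]
ρ3 := ρ3 − 4·ρ1
  [ 1  -5/2   0  -3/2   2 ]
  [ 0    -5   0    -6  10 ]
  [ 0   -10  -3   -11   8 ]
ρ2 := -1/5·ρ2
  [ 1  -5/2   0  -3/2   2 ]
  [ 0     1   0   6/5  -2 ]
  [ 0   -10  -3   -11   8 ]
ρ3 := ρ3 + 10·ρ2
  [ 1  -5/2   0  -3/2    2 ]
  [ 0     1   0   6/5   -2 ]
  [ 0     0  -3     1  -12 ]
ρ3 := -1/3·ρ3
  [ 1  -5/2  0  -3/2   2 ]
  [ 0     1  0   6/5  -2 ]
  [ 0     0  1  -1/3   4 ]
ρ1 := ρ1 + 5/2·ρ2
  [ 1  0  0   3/2  -3 ]
  [ 0  1  0   6/5  -2 ]
  [ 0  0  1  -1/3   4 ]

[[1, 0, 0, 3/2, -3], [0, 1, 0, 6/5, -2], [0, 0, 1, -1/3, 4]]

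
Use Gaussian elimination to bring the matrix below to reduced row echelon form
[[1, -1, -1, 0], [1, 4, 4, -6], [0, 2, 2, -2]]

Subtract r1 from r2.
  [ 1  -1  -1   0 ]
  [ 0   5   5  -6 ]
  [ 0   2   2  -2 ]
Multiply r2 by 1/5.
  [ 1  -1  -1     0 ]
  [ 0   1   1  -6/5 ]
  [ 0   2   2    -2 ]
Subtract 2 times r2 from r3.
  [ 1  -1  -1     0 ]
  [ 0   1   1  -6/5 ]
  [ 0   0   0   2/5 ]
Multiply r3 by 5/2.
  [ 1  -1  -1     0 ]
  [ 0   1   1  -6/5 ]
  [ 0   0   0     1 ]
Add 6/5 times r3 to r2.
  [ 1  -1  -1  0 ]
  [ 0   1   1  0 ]
  [ 0   0   0  1 ]
Add r2 to r1.
  [ 1  0  0  0 ]
  [ 0  1  1  0 ]
  [ 0  0  0  1 ]

[[1, 0, 0, 0], [0, 1, 1, 0], [0, 0, 0, 1]]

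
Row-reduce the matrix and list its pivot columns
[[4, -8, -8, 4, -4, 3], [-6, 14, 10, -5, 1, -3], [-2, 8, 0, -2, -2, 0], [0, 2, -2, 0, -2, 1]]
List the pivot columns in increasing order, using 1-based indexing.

R1 := 1/4·R1
  [  1  -2  -2   1  -1  3/4 ]
  [ -6  14  10  -5   1   -3 ]
  [ -2   8   0  -2  -2    0 ]
  [  0   2  -2   0  -2    1 ]
R2 := R2 + 6·R1
  [  1  -2  -2   1  -1  3/4 ]
  [  0   2  -2   1  -5  3/2 ]
  [ -2   8   0  -2  -2    0 ]
  [  0   2  -2   0  -2    1 ]
R3 := R3 + 2·R1
  [ 1  -2  -2  1  -1  3/4 ]
  [ 0   2  -2  1  -5  3/2 ]
  [ 0   4  -4  0  -4  3/2 ]
  [ 0   2  -2  0  -2    1 ]
R2 := 1/2·R2
  [ 1  -2  -2    1    -1  3/4 ]
  [ 0   1  -1  1/2  -5/2  3/4 ]
  [ 0   4  -4    0    -4  3/2 ]
  [ 0   2  -2    0    -2    1 ]
R3 := R3 − 4·R2
  [ 1  -2  -2    1    -1   3/4 ]
  [ 0   1  -1  1/2  -5/2   3/4 ]
  [ 0   0   0   -2     6  -3/2 ]
  [ 0   2  -2    0    -2     1 ]
R4 := R4 − 2·R2
  [ 1  -2  -2    1    -1   3/4 ]
  [ 0   1  -1  1/2  -5/2   3/4 ]
  [ 0   0   0   -2     6  -3/2 ]
  [ 0   0   0   -1     3  -1/2 ]
R3 := -1/2·R3
  [ 1  -2  -2    1    -1   3/4 ]
  [ 0   1  -1  1/2  -5/2   3/4 ]
  [ 0   0   0    1    -3   3/4 ]
  [ 0   0   0   -1     3  -1/2 ]
R4 := R4 + R3
  [ 1  -2  -2    1    -1  3/4 ]
  [ 0   1  -1  1/2  -5/2  3/4 ]
  [ 0   0   0    1    -3  3/4 ]
  [ 0   0   0    0     0  1/4 ]
R4 := 4·R4
  [ 1  -2  -2    1    -1  3/4 ]
  [ 0   1  -1  1/2  -5/2  3/4 ]
  [ 0   0   0    1    -3  3/4 ]
  [ 0   0   0    0     0    1 ]
R3 := R3 − 3/4·R4
  [ 1  -2  -2    1    -1  3/4 ]
  [ 0   1  -1  1/2  -5/2  3/4 ]
  [ 0   0   0    1    -3    0 ]
  [ 0   0   0    0     0    1 ]
R2 := R2 − 3/4·R4
  [ 1  -2  -2    1    -1  3/4 ]
  [ 0   1  -1  1/2  -5/2    0 ]
  [ 0   0   0    1    -3    0 ]
  [ 0   0   0    0     0    1 ]
R1 := R1 − 3/4·R4
  [ 1  -2  -2    1    -1  0 ]
  [ 0   1  -1  1/2  -5/2  0 ]
  [ 0   0   0    1    -3  0 ]
  [ 0   0   0    0     0  1 ]
R2 := R2 − 1/2·R3
  [ 1  -2  -2  1  -1  0 ]
  [ 0   1  -1  0  -1  0 ]
  [ 0   0   0  1  -3  0 ]
  [ 0   0   0  0   0  1 ]
R1 := R1 − R3
  [ 1  -2  -2  0   2  0 ]
  [ 0   1  -1  0  -1  0 ]
  [ 0   0   0  1  -3  0 ]
  [ 0   0   0  0   0  1 ]
R1 := R1 + 2·R2
  [ 1  0  -4  0   0  0 ]
  [ 0  1  -1  0  -1  0 ]
  [ 0  0   0  1  -3  0 ]
  [ 0  0   0  0   0  1 ]
Pivot columns are the columns containing a leading 1.

1, 2, 4, 6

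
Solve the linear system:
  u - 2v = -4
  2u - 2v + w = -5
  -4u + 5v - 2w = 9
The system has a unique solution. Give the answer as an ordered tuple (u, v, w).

Form the augmented matrix and row-reduce:
  [  1  -2   0  |  -4 ]
  [  2  -2   1  |  -5 ]
  [ -4   5  -2  |   9 ]
R2 := R2 − 2·R1
R3 := R3 + 4·R1
R2 := 1/2·R2
R3 := R3 + 3·R2
R3 := -2·R3
R2 := R2 − 1/2·R3
R1 := R1 + 2·R2
Reading off the last column: u = -6, v = -1, w = 5.

(-6, -1, 5)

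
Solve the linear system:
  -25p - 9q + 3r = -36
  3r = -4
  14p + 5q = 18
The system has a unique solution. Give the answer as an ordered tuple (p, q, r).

Form the augmented matrix and row-reduce:
  [ -25  -9  3  |  -36 ]
  [   0   0  3  |   -4 ]
  [  14   5  0  |   18 ]
Multiply R1 by -1/25.
Subtract 14 times R1 from R3.
Swap R2 and R3.
Multiply R2 by -25.
Multiply R3 by 1/3.
Add 42 times R3 to R2.
Add 3/25 times R3 to R1.
Subtract 9/25 times R2 from R1.
Reading off the last column: p = 2, q = -2, r = -4/3.

(2, -2, -4/3)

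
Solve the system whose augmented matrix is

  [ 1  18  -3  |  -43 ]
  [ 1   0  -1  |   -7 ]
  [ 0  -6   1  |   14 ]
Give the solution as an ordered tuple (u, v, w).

R2 := R2 − R1
  [ 1   18  -3  |  -43 ]
  [ 0  -18   2  |   36 ]
  [ 0   -6   1  |   14 ]
R2 := -1/18·R2
  [ 1  18    -3  |  -43 ]
  [ 0   1  -1/9  |   -2 ]
  [ 0  -6     1  |   14 ]
R3 := R3 + 6·R2
  [ 1  18    -3  |  -43 ]
  [ 0   1  -1/9  |   -2 ]
  [ 0   0   1/3  |    2 ]
R3 := 3·R3
  [ 1  18    -3  |  -43 ]
  [ 0   1  -1/9  |   -2 ]
  [ 0   0     1  |    6 ]
R2 := R2 + 1/9·R3
  [ 1  18  -3  |   -43 ]
  [ 0   1   0  |  -4/3 ]
  [ 0   0   1  |     6 ]
R1 := R1 + 3·R3
  [ 1  18  0  |   -25 ]
  [ 0   1  0  |  -4/3 ]
  [ 0   0  1  |     6 ]
R1 := R1 − 18·R2
  [ 1  0  0  |    -1 ]
  [ 0  1  0  |  -4/3 ]
  [ 0  0  1  |     6 ]
Reading off the last column: u = -1, v = -4/3, w = 6.

(-1, -4/3, 6)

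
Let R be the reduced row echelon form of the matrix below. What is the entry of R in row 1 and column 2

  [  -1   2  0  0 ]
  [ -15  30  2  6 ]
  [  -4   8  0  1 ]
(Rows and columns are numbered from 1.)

-2

R1 → -1·R1
  [   1  -2  0  0 ]
  [ -15  30  2  6 ]
  [  -4   8  0  1 ]
R2 → R2 + 15·R1
  [  1  -2  0  0 ]
  [  0   0  2  6 ]
  [ -4   8  0  1 ]
R3 → R3 + 4·R1
  [ 1  -2  0  0 ]
  [ 0   0  2  6 ]
  [ 0   0  0  1 ]
R2 → 1/2·R2
  [ 1  -2  0  0 ]
  [ 0   0  1  3 ]
  [ 0   0  0  1 ]
R2 → R2 − 3·R3
  [ 1  -2  0  0 ]
  [ 0   0  1  0 ]
  [ 0   0  0  1 ]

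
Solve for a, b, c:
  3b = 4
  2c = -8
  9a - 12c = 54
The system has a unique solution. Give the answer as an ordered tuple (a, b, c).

(2/3, 4/3, -4)

Form the augmented matrix and row-reduce:
  [ 0  3    0  |   4 ]
  [ 0  0    2  |  -8 ]
  [ 9  0  -12  |  54 ]
ρ1 <=> ρ3
  [ 9  0  -12  |  54 ]
  [ 0  0    2  |  -8 ]
  [ 0  3    0  |   4 ]
ρ1 ← 1/9·ρ1
  [ 1  0  -4/3  |   6 ]
  [ 0  0     2  |  -8 ]
  [ 0  3     0  |   4 ]
ρ2 <=> ρ3
  [ 1  0  -4/3  |   6 ]
  [ 0  3     0  |   4 ]
  [ 0  0     2  |  -8 ]
ρ2 ← 1/3·ρ2
  [ 1  0  -4/3  |    6 ]
  [ 0  1     0  |  4/3 ]
  [ 0  0     2  |   -8 ]
ρ3 ← 1/2·ρ3
  [ 1  0  -4/3  |    6 ]
  [ 0  1     0  |  4/3 ]
  [ 0  0     1  |   -4 ]
ρ1 ← ρ1 + 4/3·ρ3
  [ 1  0  0  |  2/3 ]
  [ 0  1  0  |  4/3 ]
  [ 0  0  1  |   -4 ]
Reading off the last column: a = 2/3, b = 4/3, c = -4.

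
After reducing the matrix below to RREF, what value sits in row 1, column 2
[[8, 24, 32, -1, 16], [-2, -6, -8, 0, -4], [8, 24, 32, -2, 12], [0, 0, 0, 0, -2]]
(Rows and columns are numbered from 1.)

R1 → 1/8·R1
  [  1   3   4  -1/8   2 ]
  [ -2  -6  -8     0  -4 ]
  [  8  24  32    -2  12 ]
  [  0   0   0     0  -2 ]
R2 → R2 + 2·R1
  [ 1   3   4  -1/8   2 ]
  [ 0   0   0  -1/4   0 ]
  [ 8  24  32    -2  12 ]
  [ 0   0   0     0  -2 ]
R3 → R3 − 8·R1
  [ 1  3  4  -1/8   2 ]
  [ 0  0  0  -1/4   0 ]
  [ 0  0  0    -1  -4 ]
  [ 0  0  0     0  -2 ]
R2 → -4·R2
  [ 1  3  4  -1/8   2 ]
  [ 0  0  0     1   0 ]
  [ 0  0  0    -1  -4 ]
  [ 0  0  0     0  -2 ]
R3 → R3 + R2
  [ 1  3  4  -1/8   2 ]
  [ 0  0  0     1   0 ]
  [ 0  0  0     0  -4 ]
  [ 0  0  0     0  -2 ]
R3 → -1/4·R3
  [ 1  3  4  -1/8   2 ]
  [ 0  0  0     1   0 ]
  [ 0  0  0     0   1 ]
  [ 0  0  0     0  -2 ]
R4 → R4 + 2·R3
  [ 1  3  4  -1/8  2 ]
  [ 0  0  0     1  0 ]
  [ 0  0  0     0  1 ]
  [ 0  0  0     0  0 ]
R1 → R1 − 2·R3
  [ 1  3  4  -1/8  0 ]
  [ 0  0  0     1  0 ]
  [ 0  0  0     0  1 ]
  [ 0  0  0     0  0 ]
R1 → R1 + 1/8·R2
  [ 1  3  4  0  0 ]
  [ 0  0  0  1  0 ]
  [ 0  0  0  0  1 ]
  [ 0  0  0  0  0 ]

3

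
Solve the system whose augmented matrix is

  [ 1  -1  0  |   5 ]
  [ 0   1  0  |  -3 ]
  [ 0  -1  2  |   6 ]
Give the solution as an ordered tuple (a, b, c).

ρ3 -> ρ3 + ρ2
  [ 1  -1  0  |   5 ]
  [ 0   1  0  |  -3 ]
  [ 0   0  2  |   3 ]
ρ3 -> 1/2·ρ3
  [ 1  -1  0  |    5 ]
  [ 0   1  0  |   -3 ]
  [ 0   0  1  |  3/2 ]
ρ1 -> ρ1 + ρ2
  [ 1  0  0  |    2 ]
  [ 0  1  0  |   -3 ]
  [ 0  0  1  |  3/2 ]
Reading off the last column: a = 2, b = -3, c = 3/2.

(2, -3, 3/2)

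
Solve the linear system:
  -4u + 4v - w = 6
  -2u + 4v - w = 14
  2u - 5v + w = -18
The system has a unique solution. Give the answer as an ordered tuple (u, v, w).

Form the augmented matrix and row-reduce:
  [ -4   4  -1  |    6 ]
  [ -2   4  -1  |   14 ]
  [  2  -5   1  |  -18 ]
r1 → -1/4·r1
  [  1  -1  1/4  |  -3/2 ]
  [ -2   4   -1  |    14 ]
  [  2  -5    1  |   -18 ]
r2 → r2 + 2·r1
  [ 1  -1   1/4  |  -3/2 ]
  [ 0   2  -1/2  |    11 ]
  [ 2  -5     1  |   -18 ]
r3 → r3 − 2·r1
  [ 1  -1   1/4  |  -3/2 ]
  [ 0   2  -1/2  |    11 ]
  [ 0  -3   1/2  |   -15 ]
r2 → 1/2·r2
  [ 1  -1   1/4  |  -3/2 ]
  [ 0   1  -1/4  |  11/2 ]
  [ 0  -3   1/2  |   -15 ]
r3 → r3 + 3·r2
  [ 1  -1   1/4  |  -3/2 ]
  [ 0   1  -1/4  |  11/2 ]
  [ 0   0  -1/4  |   3/2 ]
r3 → -4·r3
  [ 1  -1   1/4  |  -3/2 ]
  [ 0   1  -1/4  |  11/2 ]
  [ 0   0     1  |    -6 ]
r2 → r2 + 1/4·r3
  [ 1  -1  1/4  |  -3/2 ]
  [ 0   1    0  |     4 ]
  [ 0   0    1  |    -6 ]
r1 → r1 − 1/4·r3
  [ 1  -1  0  |   0 ]
  [ 0   1  0  |   4 ]
  [ 0   0  1  |  -6 ]
r1 → r1 + r2
  [ 1  0  0  |   4 ]
  [ 0  1  0  |   4 ]
  [ 0  0  1  |  -6 ]
Reading off the last column: u = 4, v = 4, w = -6.

(4, 4, -6)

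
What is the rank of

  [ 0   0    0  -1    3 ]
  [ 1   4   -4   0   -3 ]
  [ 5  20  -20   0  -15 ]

Swap R1 and R2.
  [ 1   4   -4   0   -3 ]
  [ 0   0    0  -1    3 ]
  [ 5  20  -20   0  -15 ]
Subtract 5 times R1 from R3.
  [ 1  4  -4   0  -3 ]
  [ 0  0   0  -1   3 ]
  [ 0  0   0   0   0 ]
Multiply R2 by -1.
  [ 1  4  -4  0  -3 ]
  [ 0  0   0  1  -3 ]
  [ 0  0   0  0   0 ]
The reduced form has 2 nonzero rows.

rank = 2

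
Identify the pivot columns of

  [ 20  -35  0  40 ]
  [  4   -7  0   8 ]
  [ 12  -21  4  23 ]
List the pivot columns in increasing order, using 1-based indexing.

1, 3

R1 → 1/20·R1
R2 → R2 − 4·R1
R3 → R3 − 12·R1
R2 <-> R3
R2 → 1/4·R2
Pivot columns are the columns containing a leading 1.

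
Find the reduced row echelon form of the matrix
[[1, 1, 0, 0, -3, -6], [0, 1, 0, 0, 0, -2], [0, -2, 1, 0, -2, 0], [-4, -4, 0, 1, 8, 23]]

R4 ← R4 + 4·R1
  [ 1   1  0  0  -3  -6 ]
  [ 0   1  0  0   0  -2 ]
  [ 0  -2  1  0  -2   0 ]
  [ 0   0  0  1  -4  -1 ]
R3 ← R3 + 2·R2
  [ 1  1  0  0  -3  -6 ]
  [ 0  1  0  0   0  -2 ]
  [ 0  0  1  0  -2  -4 ]
  [ 0  0  0  1  -4  -1 ]
R1 ← R1 − R2
  [ 1  0  0  0  -3  -4 ]
  [ 0  1  0  0   0  -2 ]
  [ 0  0  1  0  -2  -4 ]
  [ 0  0  0  1  -4  -1 ]

[[1, 0, 0, 0, -3, -4], [0, 1, 0, 0, 0, -2], [0, 0, 1, 0, -2, -4], [0, 0, 0, 1, -4, -1]]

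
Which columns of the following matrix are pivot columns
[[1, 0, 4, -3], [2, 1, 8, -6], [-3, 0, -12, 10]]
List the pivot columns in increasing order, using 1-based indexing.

ρ2 ← ρ2 − 2·ρ1
  [  1  0    4  -3 ]
  [  0  1    0   0 ]
  [ -3  0  -12  10 ]
ρ3 ← ρ3 + 3·ρ1
  [ 1  0  4  -3 ]
  [ 0  1  0   0 ]
  [ 0  0  0   1 ]
ρ1 ← ρ1 + 3·ρ3
  [ 1  0  4  0 ]
  [ 0  1  0  0 ]
  [ 0  0  0  1 ]
Pivot columns are the columns containing a leading 1.

1, 2, 4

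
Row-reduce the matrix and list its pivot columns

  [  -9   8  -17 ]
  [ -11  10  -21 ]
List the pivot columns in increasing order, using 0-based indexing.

0, 1

r1 ← -1/9·r1
  [   1  -8/9  17/9 ]
  [ -11    10   -21 ]
r2 ← r2 + 11·r1
  [ 1  -8/9  17/9 ]
  [ 0   2/9  -2/9 ]
r2 ← 9/2·r2
  [ 1  -8/9  17/9 ]
  [ 0     1    -1 ]
r1 ← r1 + 8/9·r2
  [ 1  0   1 ]
  [ 0  1  -1 ]
Pivot columns are the columns containing a leading 1.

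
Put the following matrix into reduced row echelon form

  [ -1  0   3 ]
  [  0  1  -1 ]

r1 → -1·r1
  [ 1  0  -3 ]
  [ 0  1  -1 ]

[[1, 0, -3], [0, 1, -1]]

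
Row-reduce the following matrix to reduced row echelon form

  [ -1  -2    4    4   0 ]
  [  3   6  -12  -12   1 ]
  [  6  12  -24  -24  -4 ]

ρ1 -> -1·ρ1
  [ 1   2   -4   -4   0 ]
  [ 3   6  -12  -12   1 ]
  [ 6  12  -24  -24  -4 ]
ρ2 -> ρ2 − 3·ρ1
  [ 1   2   -4   -4   0 ]
  [ 0   0    0    0   1 ]
  [ 6  12  -24  -24  -4 ]
ρ3 -> ρ3 − 6·ρ1
  [ 1  2  -4  -4   0 ]
  [ 0  0   0   0   1 ]
  [ 0  0   0   0  -4 ]
ρ3 -> ρ3 + 4·ρ2
  [ 1  2  -4  -4  0 ]
  [ 0  0   0   0  1 ]
  [ 0  0   0   0  0 ]

[[1, 2, -4, -4, 0], [0, 0, 0, 0, 1], [0, 0, 0, 0, 0]]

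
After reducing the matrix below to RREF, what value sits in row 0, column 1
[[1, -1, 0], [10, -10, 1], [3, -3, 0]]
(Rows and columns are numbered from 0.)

Subtract 10 times R1 from R2.
  [ 1  -1  0 ]
  [ 0   0  1 ]
  [ 3  -3  0 ]
Subtract 3 times R1 from R3.
  [ 1  -1  0 ]
  [ 0   0  1 ]
  [ 0   0  0 ]

-1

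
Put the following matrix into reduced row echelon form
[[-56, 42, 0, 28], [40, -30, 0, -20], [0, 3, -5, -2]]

r1 ← -1/56·r1
r2 ← r2 − 40·r1
r2 ↔ r3
r2 ← 1/3·r2
r1 ← r1 + 3/4·r2

[[1, 0, -5/4, -1], [0, 1, -5/3, -2/3], [0, 0, 0, 0]]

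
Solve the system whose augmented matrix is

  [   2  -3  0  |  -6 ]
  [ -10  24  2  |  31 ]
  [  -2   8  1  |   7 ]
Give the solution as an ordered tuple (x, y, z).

R1 ← 1/2·R1
  [   1  -3/2  0  |  -3 ]
  [ -10    24  2  |  31 ]
  [  -2     8  1  |   7 ]
R2 ← R2 + 10·R1
  [  1  -3/2  0  |  -3 ]
  [  0     9  2  |   1 ]
  [ -2     8  1  |   7 ]
R3 ← R3 + 2·R1
  [ 1  -3/2  0  |  -3 ]
  [ 0     9  2  |   1 ]
  [ 0     5  1  |   1 ]
R2 ← 1/9·R2
  [ 1  -3/2    0  |   -3 ]
  [ 0     1  2/9  |  1/9 ]
  [ 0     5    1  |    1 ]
R3 ← R3 − 5·R2
  [ 1  -3/2     0  |   -3 ]
  [ 0     1   2/9  |  1/9 ]
  [ 0     0  -1/9  |  4/9 ]
R3 ← -9·R3
  [ 1  -3/2    0  |   -3 ]
  [ 0     1  2/9  |  1/9 ]
  [ 0     0    1  |   -4 ]
R2 ← R2 − 2/9·R3
  [ 1  -3/2  0  |  -3 ]
  [ 0     1  0  |   1 ]
  [ 0     0  1  |  -4 ]
R1 ← R1 + 3/2·R2
  [ 1  0  0  |  -3/2 ]
  [ 0  1  0  |     1 ]
  [ 0  0  1  |    -4 ]
Reading off the last column: x = -3/2, y = 1, z = -4.

(-3/2, 1, -4)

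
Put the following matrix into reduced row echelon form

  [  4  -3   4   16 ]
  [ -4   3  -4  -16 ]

[[1, -3/4, 1, 4], [0, 0, 0, 0]]

Multiply R1 by 1/4.
  [  1  -3/4   1    4 ]
  [ -4     3  -4  -16 ]
Add 4 times R1 to R2.
  [ 1  -3/4  1  4 ]
  [ 0     0  0  0 ]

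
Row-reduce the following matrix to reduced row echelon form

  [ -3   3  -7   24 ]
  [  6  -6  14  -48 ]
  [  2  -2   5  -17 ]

ρ1 := -1/3·ρ1
  [ 1  -1  7/3   -8 ]
  [ 6  -6   14  -48 ]
  [ 2  -2    5  -17 ]
ρ2 := ρ2 − 6·ρ1
  [ 1  -1  7/3   -8 ]
  [ 0   0    0    0 ]
  [ 2  -2    5  -17 ]
ρ3 := ρ3 − 2·ρ1
  [ 1  -1  7/3  -8 ]
  [ 0   0    0   0 ]
  [ 0   0  1/3  -1 ]
ρ2 <-> ρ3
  [ 1  -1  7/3  -8 ]
  [ 0   0  1/3  -1 ]
  [ 0   0    0   0 ]
ρ2 := 3·ρ2
  [ 1  -1  7/3  -8 ]
  [ 0   0    1  -3 ]
  [ 0   0    0   0 ]
ρ1 := ρ1 − 7/3·ρ2
  [ 1  -1  0  -1 ]
  [ 0   0  1  -3 ]
  [ 0   0  0   0 ]

[[1, -1, 0, -1], [0, 0, 1, -3], [0, 0, 0, 0]]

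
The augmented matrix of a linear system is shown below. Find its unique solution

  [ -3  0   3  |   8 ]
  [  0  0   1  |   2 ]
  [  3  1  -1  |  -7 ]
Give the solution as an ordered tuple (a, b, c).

(-2/3, -3, 2)

r1 ← -1/3·r1
  [ 1  0  -1  |  -8/3 ]
  [ 0  0   1  |     2 ]
  [ 3  1  -1  |    -7 ]
r3 ← r3 − 3·r1
  [ 1  0  -1  |  -8/3 ]
  [ 0  0   1  |     2 ]
  [ 0  1   2  |     1 ]
r2 <-> r3
  [ 1  0  -1  |  -8/3 ]
  [ 0  1   2  |     1 ]
  [ 0  0   1  |     2 ]
r2 ← r2 − 2·r3
  [ 1  0  -1  |  -8/3 ]
  [ 0  1   0  |    -3 ]
  [ 0  0   1  |     2 ]
r1 ← r1 + r3
  [ 1  0  0  |  -2/3 ]
  [ 0  1  0  |    -3 ]
  [ 0  0  1  |     2 ]
Reading off the last column: a = -2/3, b = -3, c = 2.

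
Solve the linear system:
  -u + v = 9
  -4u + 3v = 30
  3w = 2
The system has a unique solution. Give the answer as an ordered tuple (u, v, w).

Form the augmented matrix and row-reduce:
  [ -1  1  0  |   9 ]
  [ -4  3  0  |  30 ]
  [  0  0  3  |   2 ]
R1 → -1·R1
  [  1  -1  0  |  -9 ]
  [ -4   3  0  |  30 ]
  [  0   0  3  |   2 ]
R2 → R2 + 4·R1
  [ 1  -1  0  |  -9 ]
  [ 0  -1  0  |  -6 ]
  [ 0   0  3  |   2 ]
R2 → -1·R2
  [ 1  -1  0  |  -9 ]
  [ 0   1  0  |   6 ]
  [ 0   0  3  |   2 ]
R3 → 1/3·R3
  [ 1  -1  0  |   -9 ]
  [ 0   1  0  |    6 ]
  [ 0   0  1  |  2/3 ]
R1 → R1 + R2
  [ 1  0  0  |   -3 ]
  [ 0  1  0  |    6 ]
  [ 0  0  1  |  2/3 ]
Reading off the last column: u = -3, v = 6, w = 2/3.

(-3, 6, 2/3)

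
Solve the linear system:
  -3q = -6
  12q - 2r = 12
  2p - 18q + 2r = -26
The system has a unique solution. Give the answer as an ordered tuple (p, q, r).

(-1, 2, 6)

Form the augmented matrix and row-reduce:
  [ 0   -3   0  |   -6 ]
  [ 0   12  -2  |   12 ]
  [ 2  -18   2  |  -26 ]
Swap r1 and r3.
  [ 2  -18   2  |  -26 ]
  [ 0   12  -2  |   12 ]
  [ 0   -3   0  |   -6 ]
Multiply r1 by 1/2.
  [ 1  -9   1  |  -13 ]
  [ 0  12  -2  |   12 ]
  [ 0  -3   0  |   -6 ]
Multiply r2 by 1/12.
  [ 1  -9     1  |  -13 ]
  [ 0   1  -1/6  |    1 ]
  [ 0  -3     0  |   -6 ]
Add 3 times r2 to r3.
  [ 1  -9     1  |  -13 ]
  [ 0   1  -1/6  |    1 ]
  [ 0   0  -1/2  |   -3 ]
Multiply r3 by -2.
  [ 1  -9     1  |  -13 ]
  [ 0   1  -1/6  |    1 ]
  [ 0   0     1  |    6 ]
Add 1/6 times r3 to r2.
  [ 1  -9  1  |  -13 ]
  [ 0   1  0  |    2 ]
  [ 0   0  1  |    6 ]
Subtract r3 from r1.
  [ 1  -9  0  |  -19 ]
  [ 0   1  0  |    2 ]
  [ 0   0  1  |    6 ]
Add 9 times r2 to r1.
  [ 1  0  0  |  -1 ]
  [ 0  1  0  |   2 ]
  [ 0  0  1  |   6 ]
Reading off the last column: p = -1, q = 2, r = 6.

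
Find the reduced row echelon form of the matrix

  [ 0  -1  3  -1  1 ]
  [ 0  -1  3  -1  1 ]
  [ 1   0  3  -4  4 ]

R1 <-> R3
  [ 1   0  3  -4  4 ]
  [ 0  -1  3  -1  1 ]
  [ 0  -1  3  -1  1 ]
R2 ← -1·R2
  [ 1   0   3  -4   4 ]
  [ 0   1  -3   1  -1 ]
  [ 0  -1   3  -1   1 ]
R3 ← R3 + R2
  [ 1  0   3  -4   4 ]
  [ 0  1  -3   1  -1 ]
  [ 0  0   0   0   0 ]

[[1, 0, 3, -4, 4], [0, 1, -3, 1, -1], [0, 0, 0, 0, 0]]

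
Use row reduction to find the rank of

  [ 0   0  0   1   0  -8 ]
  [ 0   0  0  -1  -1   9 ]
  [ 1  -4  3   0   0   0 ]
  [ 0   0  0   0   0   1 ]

Swap R1 and R3.
  [ 1  -4  3   0   0   0 ]
  [ 0   0  0  -1  -1   9 ]
  [ 0   0  0   1   0  -8 ]
  [ 0   0  0   0   0   1 ]
Multiply R2 by -1.
  [ 1  -4  3  0  0   0 ]
  [ 0   0  0  1  1  -9 ]
  [ 0   0  0  1  0  -8 ]
  [ 0   0  0  0  0   1 ]
Subtract R2 from R3.
  [ 1  -4  3  0   0   0 ]
  [ 0   0  0  1   1  -9 ]
  [ 0   0  0  0  -1   1 ]
  [ 0   0  0  0   0   1 ]
Multiply R3 by -1.
  [ 1  -4  3  0  0   0 ]
  [ 0   0  0  1  1  -9 ]
  [ 0   0  0  0  1  -1 ]
  [ 0   0  0  0  0   1 ]
Add R4 to R3.
  [ 1  -4  3  0  0   0 ]
  [ 0   0  0  1  1  -9 ]
  [ 0   0  0  0  1   0 ]
  [ 0   0  0  0  0   1 ]
Add 9 times R4 to R2.
  [ 1  -4  3  0  0  0 ]
  [ 0   0  0  1  1  0 ]
  [ 0   0  0  0  1  0 ]
  [ 0   0  0  0  0  1 ]
Subtract R3 from R2.
  [ 1  -4  3  0  0  0 ]
  [ 0   0  0  1  0  0 ]
  [ 0   0  0  0  1  0 ]
  [ 0   0  0  0  0  1 ]
The reduced form has 4 nonzero rows.

rank = 4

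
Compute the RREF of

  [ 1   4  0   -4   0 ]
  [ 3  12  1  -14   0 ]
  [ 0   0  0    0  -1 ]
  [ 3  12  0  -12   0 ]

[[1, 4, 0, -4, 0], [0, 0, 1, -2, 0], [0, 0, 0, 0, 1], [0, 0, 0, 0, 0]]

R2 := R2 − 3·R1
  [ 1   4  0   -4   0 ]
  [ 0   0  1   -2   0 ]
  [ 0   0  0    0  -1 ]
  [ 3  12  0  -12   0 ]
R4 := R4 − 3·R1
  [ 1  4  0  -4   0 ]
  [ 0  0  1  -2   0 ]
  [ 0  0  0   0  -1 ]
  [ 0  0  0   0   0 ]
R3 := -1·R3
  [ 1  4  0  -4  0 ]
  [ 0  0  1  -2  0 ]
  [ 0  0  0   0  1 ]
  [ 0  0  0   0  0 ]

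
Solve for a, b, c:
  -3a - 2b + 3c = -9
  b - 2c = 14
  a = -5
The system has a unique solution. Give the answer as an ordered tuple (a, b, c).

(-5, 6, -4)

Form the augmented matrix and row-reduce:
  [ -3  -2   3  |  -9 ]
  [  0   1  -2  |  14 ]
  [  1   0   0  |  -5 ]
Multiply R1 by -1/3.
Subtract R1 from R3.
Add 2/3 times R2 to R3.
Multiply R3 by -3.
Add 2 times R3 to R2.
Add R3 to R1.
Subtract 2/3 times R2 from R1.
Reading off the last column: a = -5, b = 6, c = -4.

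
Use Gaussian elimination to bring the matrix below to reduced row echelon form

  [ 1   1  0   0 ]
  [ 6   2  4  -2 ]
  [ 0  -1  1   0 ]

[[1, 0, 1, 0], [0, 1, -1, 0], [0, 0, 0, 1]]

Subtract 6 times R1 from R2.
  [ 1   1  0   0 ]
  [ 0  -4  4  -2 ]
  [ 0  -1  1   0 ]
Multiply R2 by -1/4.
  [ 1   1   0    0 ]
  [ 0   1  -1  1/2 ]
  [ 0  -1   1    0 ]
Add R2 to R3.
  [ 1  1   0    0 ]
  [ 0  1  -1  1/2 ]
  [ 0  0   0  1/2 ]
Multiply R3 by 2.
  [ 1  1   0    0 ]
  [ 0  1  -1  1/2 ]
  [ 0  0   0    1 ]
Subtract 1/2 times R3 from R2.
  [ 1  1   0  0 ]
  [ 0  1  -1  0 ]
  [ 0  0   0  1 ]
Subtract R2 from R1.
  [ 1  0   1  0 ]
  [ 0  1  -1  0 ]
  [ 0  0   0  1 ]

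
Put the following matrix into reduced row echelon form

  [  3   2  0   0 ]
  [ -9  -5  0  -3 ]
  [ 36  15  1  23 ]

Multiply r1 by 1/3.
Add 9 times r1 to r2.
Subtract 36 times r1 from r3.
Add 9 times r2 to r3.
Subtract 2/3 times r2 from r1.

[[1, 0, 0, 2], [0, 1, 0, -3], [0, 0, 1, -4]]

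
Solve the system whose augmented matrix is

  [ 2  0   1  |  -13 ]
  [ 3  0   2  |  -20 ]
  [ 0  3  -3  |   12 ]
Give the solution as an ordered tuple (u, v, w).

R1 -> 1/2·R1
  [ 1  0  1/2  |  -13/2 ]
  [ 3  0    2  |    -20 ]
  [ 0  3   -3  |     12 ]
R2 -> R2 − 3·R1
  [ 1  0  1/2  |  -13/2 ]
  [ 0  0  1/2  |   -1/2 ]
  [ 0  3   -3  |     12 ]
R2 ↔ R3
  [ 1  0  1/2  |  -13/2 ]
  [ 0  3   -3  |     12 ]
  [ 0  0  1/2  |   -1/2 ]
R2 -> 1/3·R2
  [ 1  0  1/2  |  -13/2 ]
  [ 0  1   -1  |      4 ]
  [ 0  0  1/2  |   -1/2 ]
R3 -> 2·R3
  [ 1  0  1/2  |  -13/2 ]
  [ 0  1   -1  |      4 ]
  [ 0  0    1  |     -1 ]
R2 -> R2 + R3
  [ 1  0  1/2  |  -13/2 ]
  [ 0  1    0  |      3 ]
  [ 0  0    1  |     -1 ]
R1 -> R1 − 1/2·R3
  [ 1  0  0  |  -6 ]
  [ 0  1  0  |   3 ]
  [ 0  0  1  |  -1 ]
Reading off the last column: u = -6, v = 3, w = -1.

(-6, 3, -1)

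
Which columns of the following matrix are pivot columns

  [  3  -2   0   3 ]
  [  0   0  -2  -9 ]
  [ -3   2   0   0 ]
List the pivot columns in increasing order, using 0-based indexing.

0, 2, 3

Multiply R1 by 1/3.
  [  1  -2/3   0   1 ]
  [  0     0  -2  -9 ]
  [ -3     2   0   0 ]
Add 3 times R1 to R3.
  [ 1  -2/3   0   1 ]
  [ 0     0  -2  -9 ]
  [ 0     0   0   3 ]
Multiply R2 by -1/2.
  [ 1  -2/3  0    1 ]
  [ 0     0  1  9/2 ]
  [ 0     0  0    3 ]
Multiply R3 by 1/3.
  [ 1  -2/3  0    1 ]
  [ 0     0  1  9/2 ]
  [ 0     0  0    1 ]
Subtract 9/2 times R3 from R2.
  [ 1  -2/3  0  1 ]
  [ 0     0  1  0 ]
  [ 0     0  0  1 ]
Subtract R3 from R1.
  [ 1  -2/3  0  0 ]
  [ 0     0  1  0 ]
  [ 0     0  0  1 ]
Pivot columns are the columns containing a leading 1.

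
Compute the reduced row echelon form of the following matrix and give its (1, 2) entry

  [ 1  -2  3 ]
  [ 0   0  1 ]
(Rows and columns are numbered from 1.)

ρ1 → ρ1 − 3·ρ2
  [ 1  -2  0 ]
  [ 0   0  1 ]

-2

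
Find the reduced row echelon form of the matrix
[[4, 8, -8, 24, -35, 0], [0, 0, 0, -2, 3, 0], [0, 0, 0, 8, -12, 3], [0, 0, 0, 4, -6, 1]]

[[1, 2, -2, 0, 1/4, 0], [0, 0, 0, 1, -3/2, 0], [0, 0, 0, 0, 0, 1], [0, 0, 0, 0, 0, 0]]

Multiply R1 by 1/4.
  [ 1  2  -2   6  -35/4  0 ]
  [ 0  0   0  -2      3  0 ]
  [ 0  0   0   8    -12  3 ]
  [ 0  0   0   4     -6  1 ]
Multiply R2 by -1/2.
  [ 1  2  -2  6  -35/4  0 ]
  [ 0  0   0  1   -3/2  0 ]
  [ 0  0   0  8    -12  3 ]
  [ 0  0   0  4     -6  1 ]
Subtract 8 times R2 from R3.
  [ 1  2  -2  6  -35/4  0 ]
  [ 0  0   0  1   -3/2  0 ]
  [ 0  0   0  0      0  3 ]
  [ 0  0   0  4     -6  1 ]
Subtract 4 times R2 from R4.
  [ 1  2  -2  6  -35/4  0 ]
  [ 0  0   0  1   -3/2  0 ]
  [ 0  0   0  0      0  3 ]
  [ 0  0   0  0      0  1 ]
Multiply R3 by 1/3.
  [ 1  2  -2  6  -35/4  0 ]
  [ 0  0   0  1   -3/2  0 ]
  [ 0  0   0  0      0  1 ]
  [ 0  0   0  0      0  1 ]
Subtract R3 from R4.
  [ 1  2  -2  6  -35/4  0 ]
  [ 0  0   0  1   -3/2  0 ]
  [ 0  0   0  0      0  1 ]
  [ 0  0   0  0      0  0 ]
Subtract 6 times R2 from R1.
  [ 1  2  -2  0   1/4  0 ]
  [ 0  0   0  1  -3/2  0 ]
  [ 0  0   0  0     0  1 ]
  [ 0  0   0  0     0  0 ]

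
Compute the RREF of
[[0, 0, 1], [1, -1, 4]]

r1 <-> r2
  [ 1  -1  4 ]
  [ 0   0  1 ]
r1 -> r1 − 4·r2
  [ 1  -1  0 ]
  [ 0   0  1 ]

[[1, -1, 0], [0, 0, 1]]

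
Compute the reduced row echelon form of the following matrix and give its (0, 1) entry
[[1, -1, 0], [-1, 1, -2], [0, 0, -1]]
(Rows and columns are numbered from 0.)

R2 ← R2 + R1
R2 ← -1/2·R2
R3 ← R3 + R2

-1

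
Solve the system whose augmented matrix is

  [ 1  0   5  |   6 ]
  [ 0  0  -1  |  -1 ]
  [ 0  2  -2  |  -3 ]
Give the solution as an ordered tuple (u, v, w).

Swap R2 and R3.
  [ 1  0   5  |   6 ]
  [ 0  2  -2  |  -3 ]
  [ 0  0  -1  |  -1 ]
Multiply R2 by 1/2.
  [ 1  0   5  |     6 ]
  [ 0  1  -1  |  -3/2 ]
  [ 0  0  -1  |    -1 ]
Multiply R3 by -1.
  [ 1  0   5  |     6 ]
  [ 0  1  -1  |  -3/2 ]
  [ 0  0   1  |     1 ]
Add R3 to R2.
  [ 1  0  5  |     6 ]
  [ 0  1  0  |  -1/2 ]
  [ 0  0  1  |     1 ]
Subtract 5 times R3 from R1.
  [ 1  0  0  |     1 ]
  [ 0  1  0  |  -1/2 ]
  [ 0  0  1  |     1 ]
Reading off the last column: u = 1, v = -1/2, w = 1.

(1, -1/2, 1)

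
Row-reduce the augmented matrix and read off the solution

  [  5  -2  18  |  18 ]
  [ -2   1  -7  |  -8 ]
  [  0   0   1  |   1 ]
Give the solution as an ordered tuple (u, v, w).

R1 → 1/5·R1
  [  1  -2/5  18/5  |  18/5 ]
  [ -2     1    -7  |    -8 ]
  [  0     0     1  |     1 ]
R2 → R2 + 2·R1
  [ 1  -2/5  18/5  |  18/5 ]
  [ 0   1/5   1/5  |  -4/5 ]
  [ 0     0     1  |     1 ]
R2 → 5·R2
  [ 1  -2/5  18/5  |  18/5 ]
  [ 0     1     1  |    -4 ]
  [ 0     0     1  |     1 ]
R2 → R2 − R3
  [ 1  -2/5  18/5  |  18/5 ]
  [ 0     1     0  |    -5 ]
  [ 0     0     1  |     1 ]
R1 → R1 − 18/5·R3
  [ 1  -2/5  0  |   0 ]
  [ 0     1  0  |  -5 ]
  [ 0     0  1  |   1 ]
R1 → R1 + 2/5·R2
  [ 1  0  0  |  -2 ]
  [ 0  1  0  |  -5 ]
  [ 0  0  1  |   1 ]
Reading off the last column: u = -2, v = -5, w = 1.

(-2, -5, 1)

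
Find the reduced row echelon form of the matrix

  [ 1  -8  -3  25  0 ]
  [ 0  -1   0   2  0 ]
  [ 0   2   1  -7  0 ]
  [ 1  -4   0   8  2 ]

ρ4 -> ρ4 − ρ1
  [ 1  -8  -3   25  0 ]
  [ 0  -1   0    2  0 ]
  [ 0   2   1   -7  0 ]
  [ 0   4   3  -17  2 ]
ρ2 -> -1·ρ2
  [ 1  -8  -3   25  0 ]
  [ 0   1   0   -2  0 ]
  [ 0   2   1   -7  0 ]
  [ 0   4   3  -17  2 ]
ρ3 -> ρ3 − 2·ρ2
  [ 1  -8  -3   25  0 ]
  [ 0   1   0   -2  0 ]
  [ 0   0   1   -3  0 ]
  [ 0   4   3  -17  2 ]
ρ4 -> ρ4 − 4·ρ2
  [ 1  -8  -3  25  0 ]
  [ 0   1   0  -2  0 ]
  [ 0   0   1  -3  0 ]
  [ 0   0   3  -9  2 ]
ρ4 -> ρ4 − 3·ρ3
  [ 1  -8  -3  25  0 ]
  [ 0   1   0  -2  0 ]
  [ 0   0   1  -3  0 ]
  [ 0   0   0   0  2 ]
ρ4 -> 1/2·ρ4
  [ 1  -8  -3  25  0 ]
  [ 0   1   0  -2  0 ]
  [ 0   0   1  -3  0 ]
  [ 0   0   0   0  1 ]
ρ1 -> ρ1 + 3·ρ3
  [ 1  -8  0  16  0 ]
  [ 0   1  0  -2  0 ]
  [ 0   0  1  -3  0 ]
  [ 0   0  0   0  1 ]
ρ1 -> ρ1 + 8·ρ2
  [ 1  0  0   0  0 ]
  [ 0  1  0  -2  0 ]
  [ 0  0  1  -3  0 ]
  [ 0  0  0   0  1 ]

[[1, 0, 0, 0, 0], [0, 1, 0, -2, 0], [0, 0, 1, -3, 0], [0, 0, 0, 0, 1]]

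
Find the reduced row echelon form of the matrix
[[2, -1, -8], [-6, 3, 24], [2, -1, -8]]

R1 -> 1/2·R1
  [  1  -1/2  -4 ]
  [ -6     3  24 ]
  [  2    -1  -8 ]
R2 -> R2 + 6·R1
  [ 1  -1/2  -4 ]
  [ 0     0   0 ]
  [ 2    -1  -8 ]
R3 -> R3 − 2·R1
  [ 1  -1/2  -4 ]
  [ 0     0   0 ]
  [ 0     0   0 ]

[[1, -1/2, -4], [0, 0, 0], [0, 0, 0]]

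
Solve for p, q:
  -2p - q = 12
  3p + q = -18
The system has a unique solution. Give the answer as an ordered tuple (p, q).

Form the augmented matrix and row-reduce:
  [ -2  -1  |   12 ]
  [  3   1  |  -18 ]
Multiply R1 by -1/2.
  [ 1  1/2  |   -6 ]
  [ 3    1  |  -18 ]
Subtract 3 times R1 from R2.
  [ 1   1/2  |  -6 ]
  [ 0  -1/2  |   0 ]
Multiply R2 by -2.
  [ 1  1/2  |  -6 ]
  [ 0    1  |   0 ]
Subtract 1/2 times R2 from R1.
  [ 1  0  |  -6 ]
  [ 0  1  |   0 ]
Reading off the last column: p = -6, q = 0.

(-6, 0)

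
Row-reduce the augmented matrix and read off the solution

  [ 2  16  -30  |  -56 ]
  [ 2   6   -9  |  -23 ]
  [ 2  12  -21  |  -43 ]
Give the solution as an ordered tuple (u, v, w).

(-1, -4, -1/3)

R1 → 1/2·R1
  [ 1   8  -15  |  -28 ]
  [ 2   6   -9  |  -23 ]
  [ 2  12  -21  |  -43 ]
R2 → R2 − 2·R1
  [ 1    8  -15  |  -28 ]
  [ 0  -10   21  |   33 ]
  [ 2   12  -21  |  -43 ]
R3 → R3 − 2·R1
  [ 1    8  -15  |  -28 ]
  [ 0  -10   21  |   33 ]
  [ 0   -4    9  |   13 ]
R2 → -1/10·R2
  [ 1   8     -15  |     -28 ]
  [ 0   1  -21/10  |  -33/10 ]
  [ 0  -4       9  |      13 ]
R3 → R3 + 4·R2
  [ 1  8     -15  |     -28 ]
  [ 0  1  -21/10  |  -33/10 ]
  [ 0  0     3/5  |    -1/5 ]
R3 → 5/3·R3
  [ 1  8     -15  |     -28 ]
  [ 0  1  -21/10  |  -33/10 ]
  [ 0  0       1  |    -1/3 ]
R2 → R2 + 21/10·R3
  [ 1  8  -15  |   -28 ]
  [ 0  1    0  |    -4 ]
  [ 0  0    1  |  -1/3 ]
R1 → R1 + 15·R3
  [ 1  8  0  |   -33 ]
  [ 0  1  0  |    -4 ]
  [ 0  0  1  |  -1/3 ]
R1 → R1 − 8·R2
  [ 1  0  0  |    -1 ]
  [ 0  1  0  |    -4 ]
  [ 0  0  1  |  -1/3 ]
Reading off the last column: u = -1, v = -4, w = -1/3.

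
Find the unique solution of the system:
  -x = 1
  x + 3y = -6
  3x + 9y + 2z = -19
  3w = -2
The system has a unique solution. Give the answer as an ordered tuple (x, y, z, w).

(-1, -5/3, -1/2, -2/3)

Form the augmented matrix and row-reduce:
  [ -1  0  0  0  |    1 ]
  [  1  3  0  0  |   -6 ]
  [  3  9  2  0  |  -19 ]
  [  0  0  0  3  |   -2 ]
R1 -> -1·R1
R2 -> R2 − R1
R3 -> R3 − 3·R1
R2 -> 1/3·R2
R3 -> R3 − 9·R2
R3 -> 1/2·R3
R4 -> 1/3·R4
Reading off the last column: x = -1, y = -5/3, z = -1/2, w = -2/3.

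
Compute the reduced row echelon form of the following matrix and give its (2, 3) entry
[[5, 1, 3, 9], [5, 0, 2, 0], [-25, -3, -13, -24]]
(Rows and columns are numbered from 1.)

Multiply ρ1 by 1/5.
Subtract 5 times ρ1 from ρ2.
Add 25 times ρ1 to ρ3.
Multiply ρ2 by -1.
Subtract 2 times ρ2 from ρ3.
Multiply ρ3 by 1/3.
Subtract 9 times ρ3 from ρ2.
Subtract 9/5 times ρ3 from ρ1.
Subtract 1/5 times ρ2 from ρ1.

1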